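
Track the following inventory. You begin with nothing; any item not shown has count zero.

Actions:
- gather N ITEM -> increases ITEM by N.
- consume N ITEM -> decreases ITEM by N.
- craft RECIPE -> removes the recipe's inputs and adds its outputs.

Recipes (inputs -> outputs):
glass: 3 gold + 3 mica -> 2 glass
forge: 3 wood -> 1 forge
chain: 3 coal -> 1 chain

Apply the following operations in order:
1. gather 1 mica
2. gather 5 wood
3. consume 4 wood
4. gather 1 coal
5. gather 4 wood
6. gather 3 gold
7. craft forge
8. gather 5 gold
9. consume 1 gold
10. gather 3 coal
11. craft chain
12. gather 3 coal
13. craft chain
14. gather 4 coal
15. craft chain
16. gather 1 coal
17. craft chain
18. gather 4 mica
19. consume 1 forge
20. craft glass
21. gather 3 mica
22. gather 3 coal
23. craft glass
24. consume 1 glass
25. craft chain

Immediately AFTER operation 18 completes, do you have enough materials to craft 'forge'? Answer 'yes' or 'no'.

After 1 (gather 1 mica): mica=1
After 2 (gather 5 wood): mica=1 wood=5
After 3 (consume 4 wood): mica=1 wood=1
After 4 (gather 1 coal): coal=1 mica=1 wood=1
After 5 (gather 4 wood): coal=1 mica=1 wood=5
After 6 (gather 3 gold): coal=1 gold=3 mica=1 wood=5
After 7 (craft forge): coal=1 forge=1 gold=3 mica=1 wood=2
After 8 (gather 5 gold): coal=1 forge=1 gold=8 mica=1 wood=2
After 9 (consume 1 gold): coal=1 forge=1 gold=7 mica=1 wood=2
After 10 (gather 3 coal): coal=4 forge=1 gold=7 mica=1 wood=2
After 11 (craft chain): chain=1 coal=1 forge=1 gold=7 mica=1 wood=2
After 12 (gather 3 coal): chain=1 coal=4 forge=1 gold=7 mica=1 wood=2
After 13 (craft chain): chain=2 coal=1 forge=1 gold=7 mica=1 wood=2
After 14 (gather 4 coal): chain=2 coal=5 forge=1 gold=7 mica=1 wood=2
After 15 (craft chain): chain=3 coal=2 forge=1 gold=7 mica=1 wood=2
After 16 (gather 1 coal): chain=3 coal=3 forge=1 gold=7 mica=1 wood=2
After 17 (craft chain): chain=4 forge=1 gold=7 mica=1 wood=2
After 18 (gather 4 mica): chain=4 forge=1 gold=7 mica=5 wood=2

Answer: no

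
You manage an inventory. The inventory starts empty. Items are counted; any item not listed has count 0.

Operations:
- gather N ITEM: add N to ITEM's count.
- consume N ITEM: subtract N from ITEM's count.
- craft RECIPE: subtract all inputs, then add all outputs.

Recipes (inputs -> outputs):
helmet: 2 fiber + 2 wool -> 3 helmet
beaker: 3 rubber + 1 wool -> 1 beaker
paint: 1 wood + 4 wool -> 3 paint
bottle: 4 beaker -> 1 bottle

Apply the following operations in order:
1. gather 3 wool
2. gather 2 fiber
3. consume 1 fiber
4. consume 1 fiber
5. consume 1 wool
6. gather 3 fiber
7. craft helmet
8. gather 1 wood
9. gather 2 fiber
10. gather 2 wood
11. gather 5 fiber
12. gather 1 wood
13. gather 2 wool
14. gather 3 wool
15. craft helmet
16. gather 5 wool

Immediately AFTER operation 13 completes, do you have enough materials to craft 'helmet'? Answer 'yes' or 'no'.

Answer: yes

Derivation:
After 1 (gather 3 wool): wool=3
After 2 (gather 2 fiber): fiber=2 wool=3
After 3 (consume 1 fiber): fiber=1 wool=3
After 4 (consume 1 fiber): wool=3
After 5 (consume 1 wool): wool=2
After 6 (gather 3 fiber): fiber=3 wool=2
After 7 (craft helmet): fiber=1 helmet=3
After 8 (gather 1 wood): fiber=1 helmet=3 wood=1
After 9 (gather 2 fiber): fiber=3 helmet=3 wood=1
After 10 (gather 2 wood): fiber=3 helmet=3 wood=3
After 11 (gather 5 fiber): fiber=8 helmet=3 wood=3
After 12 (gather 1 wood): fiber=8 helmet=3 wood=4
After 13 (gather 2 wool): fiber=8 helmet=3 wood=4 wool=2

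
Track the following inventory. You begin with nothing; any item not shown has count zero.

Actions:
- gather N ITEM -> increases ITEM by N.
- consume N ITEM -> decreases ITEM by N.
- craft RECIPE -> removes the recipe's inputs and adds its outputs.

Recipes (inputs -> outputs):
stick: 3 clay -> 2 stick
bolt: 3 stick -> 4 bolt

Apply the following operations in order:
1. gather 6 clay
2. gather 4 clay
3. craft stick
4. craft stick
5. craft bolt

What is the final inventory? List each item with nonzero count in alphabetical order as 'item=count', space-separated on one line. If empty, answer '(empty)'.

After 1 (gather 6 clay): clay=6
After 2 (gather 4 clay): clay=10
After 3 (craft stick): clay=7 stick=2
After 4 (craft stick): clay=4 stick=4
After 5 (craft bolt): bolt=4 clay=4 stick=1

Answer: bolt=4 clay=4 stick=1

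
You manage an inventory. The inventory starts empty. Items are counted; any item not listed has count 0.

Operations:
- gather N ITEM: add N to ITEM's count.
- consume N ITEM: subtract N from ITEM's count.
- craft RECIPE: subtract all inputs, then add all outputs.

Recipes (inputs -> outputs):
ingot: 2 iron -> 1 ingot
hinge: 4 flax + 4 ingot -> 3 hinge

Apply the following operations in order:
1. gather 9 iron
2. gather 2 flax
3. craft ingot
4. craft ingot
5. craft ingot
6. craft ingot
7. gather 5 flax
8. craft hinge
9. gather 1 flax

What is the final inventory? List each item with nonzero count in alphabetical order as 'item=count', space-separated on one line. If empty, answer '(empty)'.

After 1 (gather 9 iron): iron=9
After 2 (gather 2 flax): flax=2 iron=9
After 3 (craft ingot): flax=2 ingot=1 iron=7
After 4 (craft ingot): flax=2 ingot=2 iron=5
After 5 (craft ingot): flax=2 ingot=3 iron=3
After 6 (craft ingot): flax=2 ingot=4 iron=1
After 7 (gather 5 flax): flax=7 ingot=4 iron=1
After 8 (craft hinge): flax=3 hinge=3 iron=1
After 9 (gather 1 flax): flax=4 hinge=3 iron=1

Answer: flax=4 hinge=3 iron=1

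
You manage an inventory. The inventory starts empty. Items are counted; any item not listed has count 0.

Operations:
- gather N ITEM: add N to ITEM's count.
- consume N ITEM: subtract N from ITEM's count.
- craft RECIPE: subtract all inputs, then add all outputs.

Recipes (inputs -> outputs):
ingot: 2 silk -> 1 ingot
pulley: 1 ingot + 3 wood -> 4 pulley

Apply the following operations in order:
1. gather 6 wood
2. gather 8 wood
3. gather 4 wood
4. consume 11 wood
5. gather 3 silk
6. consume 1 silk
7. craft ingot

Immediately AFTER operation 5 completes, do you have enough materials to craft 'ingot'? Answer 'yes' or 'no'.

Answer: yes

Derivation:
After 1 (gather 6 wood): wood=6
After 2 (gather 8 wood): wood=14
After 3 (gather 4 wood): wood=18
After 4 (consume 11 wood): wood=7
After 5 (gather 3 silk): silk=3 wood=7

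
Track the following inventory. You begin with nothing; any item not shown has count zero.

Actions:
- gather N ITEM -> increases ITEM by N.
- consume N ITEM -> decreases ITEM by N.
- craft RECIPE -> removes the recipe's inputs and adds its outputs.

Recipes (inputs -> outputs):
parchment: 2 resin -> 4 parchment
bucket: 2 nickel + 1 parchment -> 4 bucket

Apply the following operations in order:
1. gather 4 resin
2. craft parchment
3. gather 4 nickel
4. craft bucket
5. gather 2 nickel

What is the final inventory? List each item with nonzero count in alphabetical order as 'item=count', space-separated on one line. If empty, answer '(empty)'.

After 1 (gather 4 resin): resin=4
After 2 (craft parchment): parchment=4 resin=2
After 3 (gather 4 nickel): nickel=4 parchment=4 resin=2
After 4 (craft bucket): bucket=4 nickel=2 parchment=3 resin=2
After 5 (gather 2 nickel): bucket=4 nickel=4 parchment=3 resin=2

Answer: bucket=4 nickel=4 parchment=3 resin=2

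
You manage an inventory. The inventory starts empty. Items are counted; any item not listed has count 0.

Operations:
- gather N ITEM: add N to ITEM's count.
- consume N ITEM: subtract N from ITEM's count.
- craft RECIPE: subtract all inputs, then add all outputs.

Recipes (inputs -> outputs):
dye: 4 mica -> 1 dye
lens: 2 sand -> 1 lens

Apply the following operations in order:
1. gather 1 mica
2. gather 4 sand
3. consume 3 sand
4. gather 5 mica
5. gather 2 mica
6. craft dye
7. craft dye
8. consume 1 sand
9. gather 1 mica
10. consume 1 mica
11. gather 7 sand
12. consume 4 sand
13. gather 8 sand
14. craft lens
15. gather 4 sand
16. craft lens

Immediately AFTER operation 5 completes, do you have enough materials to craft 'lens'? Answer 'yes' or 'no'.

Answer: no

Derivation:
After 1 (gather 1 mica): mica=1
After 2 (gather 4 sand): mica=1 sand=4
After 3 (consume 3 sand): mica=1 sand=1
After 4 (gather 5 mica): mica=6 sand=1
After 5 (gather 2 mica): mica=8 sand=1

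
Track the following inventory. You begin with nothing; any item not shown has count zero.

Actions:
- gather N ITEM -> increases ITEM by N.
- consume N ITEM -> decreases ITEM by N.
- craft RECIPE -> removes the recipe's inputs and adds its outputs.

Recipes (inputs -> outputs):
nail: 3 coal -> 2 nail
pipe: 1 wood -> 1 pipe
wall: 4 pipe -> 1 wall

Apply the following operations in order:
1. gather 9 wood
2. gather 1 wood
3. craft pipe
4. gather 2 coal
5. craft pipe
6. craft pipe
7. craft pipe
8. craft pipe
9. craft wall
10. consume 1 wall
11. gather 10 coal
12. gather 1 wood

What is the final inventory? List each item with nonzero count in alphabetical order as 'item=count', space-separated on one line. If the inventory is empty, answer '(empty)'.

Answer: coal=12 pipe=1 wood=6

Derivation:
After 1 (gather 9 wood): wood=9
After 2 (gather 1 wood): wood=10
After 3 (craft pipe): pipe=1 wood=9
After 4 (gather 2 coal): coal=2 pipe=1 wood=9
After 5 (craft pipe): coal=2 pipe=2 wood=8
After 6 (craft pipe): coal=2 pipe=3 wood=7
After 7 (craft pipe): coal=2 pipe=4 wood=6
After 8 (craft pipe): coal=2 pipe=5 wood=5
After 9 (craft wall): coal=2 pipe=1 wall=1 wood=5
After 10 (consume 1 wall): coal=2 pipe=1 wood=5
After 11 (gather 10 coal): coal=12 pipe=1 wood=5
After 12 (gather 1 wood): coal=12 pipe=1 wood=6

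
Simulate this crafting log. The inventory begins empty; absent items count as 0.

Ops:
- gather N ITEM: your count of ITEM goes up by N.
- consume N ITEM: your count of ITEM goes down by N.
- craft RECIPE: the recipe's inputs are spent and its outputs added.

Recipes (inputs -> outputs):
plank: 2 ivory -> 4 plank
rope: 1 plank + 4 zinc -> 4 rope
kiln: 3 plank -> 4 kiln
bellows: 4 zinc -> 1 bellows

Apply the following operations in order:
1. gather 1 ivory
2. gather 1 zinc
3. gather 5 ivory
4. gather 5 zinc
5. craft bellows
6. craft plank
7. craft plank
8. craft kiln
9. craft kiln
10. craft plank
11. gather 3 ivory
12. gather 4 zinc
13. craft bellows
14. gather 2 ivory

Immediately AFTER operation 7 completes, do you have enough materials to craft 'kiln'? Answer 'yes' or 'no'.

After 1 (gather 1 ivory): ivory=1
After 2 (gather 1 zinc): ivory=1 zinc=1
After 3 (gather 5 ivory): ivory=6 zinc=1
After 4 (gather 5 zinc): ivory=6 zinc=6
After 5 (craft bellows): bellows=1 ivory=6 zinc=2
After 6 (craft plank): bellows=1 ivory=4 plank=4 zinc=2
After 7 (craft plank): bellows=1 ivory=2 plank=8 zinc=2

Answer: yes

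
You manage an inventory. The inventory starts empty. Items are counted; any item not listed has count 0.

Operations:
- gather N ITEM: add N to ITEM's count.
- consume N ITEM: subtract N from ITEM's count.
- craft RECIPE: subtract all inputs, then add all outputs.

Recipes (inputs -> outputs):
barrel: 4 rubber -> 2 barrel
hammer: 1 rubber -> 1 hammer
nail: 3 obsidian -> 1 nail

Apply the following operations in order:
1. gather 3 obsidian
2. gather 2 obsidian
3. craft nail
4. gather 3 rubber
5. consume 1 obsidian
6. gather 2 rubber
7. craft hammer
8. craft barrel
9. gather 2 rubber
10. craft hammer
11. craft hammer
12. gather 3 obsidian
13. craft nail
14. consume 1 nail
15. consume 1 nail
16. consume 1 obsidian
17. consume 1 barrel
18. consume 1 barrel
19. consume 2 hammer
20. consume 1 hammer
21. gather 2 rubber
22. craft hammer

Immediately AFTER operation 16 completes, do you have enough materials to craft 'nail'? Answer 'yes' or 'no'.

After 1 (gather 3 obsidian): obsidian=3
After 2 (gather 2 obsidian): obsidian=5
After 3 (craft nail): nail=1 obsidian=2
After 4 (gather 3 rubber): nail=1 obsidian=2 rubber=3
After 5 (consume 1 obsidian): nail=1 obsidian=1 rubber=3
After 6 (gather 2 rubber): nail=1 obsidian=1 rubber=5
After 7 (craft hammer): hammer=1 nail=1 obsidian=1 rubber=4
After 8 (craft barrel): barrel=2 hammer=1 nail=1 obsidian=1
After 9 (gather 2 rubber): barrel=2 hammer=1 nail=1 obsidian=1 rubber=2
After 10 (craft hammer): barrel=2 hammer=2 nail=1 obsidian=1 rubber=1
After 11 (craft hammer): barrel=2 hammer=3 nail=1 obsidian=1
After 12 (gather 3 obsidian): barrel=2 hammer=3 nail=1 obsidian=4
After 13 (craft nail): barrel=2 hammer=3 nail=2 obsidian=1
After 14 (consume 1 nail): barrel=2 hammer=3 nail=1 obsidian=1
After 15 (consume 1 nail): barrel=2 hammer=3 obsidian=1
After 16 (consume 1 obsidian): barrel=2 hammer=3

Answer: no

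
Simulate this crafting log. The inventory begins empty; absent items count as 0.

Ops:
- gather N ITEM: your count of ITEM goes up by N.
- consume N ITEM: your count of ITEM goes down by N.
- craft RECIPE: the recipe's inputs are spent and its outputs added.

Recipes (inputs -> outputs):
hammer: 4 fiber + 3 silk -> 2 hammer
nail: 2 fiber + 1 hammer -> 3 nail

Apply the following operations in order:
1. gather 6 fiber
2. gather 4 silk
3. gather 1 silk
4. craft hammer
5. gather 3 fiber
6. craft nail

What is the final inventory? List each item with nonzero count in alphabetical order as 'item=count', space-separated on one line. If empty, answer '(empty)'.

After 1 (gather 6 fiber): fiber=6
After 2 (gather 4 silk): fiber=6 silk=4
After 3 (gather 1 silk): fiber=6 silk=5
After 4 (craft hammer): fiber=2 hammer=2 silk=2
After 5 (gather 3 fiber): fiber=5 hammer=2 silk=2
After 6 (craft nail): fiber=3 hammer=1 nail=3 silk=2

Answer: fiber=3 hammer=1 nail=3 silk=2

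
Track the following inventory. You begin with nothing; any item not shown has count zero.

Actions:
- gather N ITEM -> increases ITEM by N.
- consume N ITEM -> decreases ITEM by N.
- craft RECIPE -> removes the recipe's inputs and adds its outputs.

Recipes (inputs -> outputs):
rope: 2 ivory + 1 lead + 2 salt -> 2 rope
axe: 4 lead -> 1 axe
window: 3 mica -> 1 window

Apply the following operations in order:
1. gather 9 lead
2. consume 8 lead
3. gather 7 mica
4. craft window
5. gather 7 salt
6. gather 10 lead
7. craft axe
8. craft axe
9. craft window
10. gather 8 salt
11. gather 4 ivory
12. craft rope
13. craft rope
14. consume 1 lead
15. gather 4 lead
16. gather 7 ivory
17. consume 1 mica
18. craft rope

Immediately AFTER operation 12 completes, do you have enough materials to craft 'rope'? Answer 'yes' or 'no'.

Answer: yes

Derivation:
After 1 (gather 9 lead): lead=9
After 2 (consume 8 lead): lead=1
After 3 (gather 7 mica): lead=1 mica=7
After 4 (craft window): lead=1 mica=4 window=1
After 5 (gather 7 salt): lead=1 mica=4 salt=7 window=1
After 6 (gather 10 lead): lead=11 mica=4 salt=7 window=1
After 7 (craft axe): axe=1 lead=7 mica=4 salt=7 window=1
After 8 (craft axe): axe=2 lead=3 mica=4 salt=7 window=1
After 9 (craft window): axe=2 lead=3 mica=1 salt=7 window=2
After 10 (gather 8 salt): axe=2 lead=3 mica=1 salt=15 window=2
After 11 (gather 4 ivory): axe=2 ivory=4 lead=3 mica=1 salt=15 window=2
After 12 (craft rope): axe=2 ivory=2 lead=2 mica=1 rope=2 salt=13 window=2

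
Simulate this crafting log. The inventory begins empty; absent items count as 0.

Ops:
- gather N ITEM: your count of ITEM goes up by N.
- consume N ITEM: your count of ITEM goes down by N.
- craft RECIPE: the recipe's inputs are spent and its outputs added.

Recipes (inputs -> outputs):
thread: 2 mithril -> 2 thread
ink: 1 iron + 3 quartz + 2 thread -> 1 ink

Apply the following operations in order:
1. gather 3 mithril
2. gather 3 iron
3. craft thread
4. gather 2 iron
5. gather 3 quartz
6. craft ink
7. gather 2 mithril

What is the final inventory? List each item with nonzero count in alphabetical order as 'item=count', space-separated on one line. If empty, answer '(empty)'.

After 1 (gather 3 mithril): mithril=3
After 2 (gather 3 iron): iron=3 mithril=3
After 3 (craft thread): iron=3 mithril=1 thread=2
After 4 (gather 2 iron): iron=5 mithril=1 thread=2
After 5 (gather 3 quartz): iron=5 mithril=1 quartz=3 thread=2
After 6 (craft ink): ink=1 iron=4 mithril=1
After 7 (gather 2 mithril): ink=1 iron=4 mithril=3

Answer: ink=1 iron=4 mithril=3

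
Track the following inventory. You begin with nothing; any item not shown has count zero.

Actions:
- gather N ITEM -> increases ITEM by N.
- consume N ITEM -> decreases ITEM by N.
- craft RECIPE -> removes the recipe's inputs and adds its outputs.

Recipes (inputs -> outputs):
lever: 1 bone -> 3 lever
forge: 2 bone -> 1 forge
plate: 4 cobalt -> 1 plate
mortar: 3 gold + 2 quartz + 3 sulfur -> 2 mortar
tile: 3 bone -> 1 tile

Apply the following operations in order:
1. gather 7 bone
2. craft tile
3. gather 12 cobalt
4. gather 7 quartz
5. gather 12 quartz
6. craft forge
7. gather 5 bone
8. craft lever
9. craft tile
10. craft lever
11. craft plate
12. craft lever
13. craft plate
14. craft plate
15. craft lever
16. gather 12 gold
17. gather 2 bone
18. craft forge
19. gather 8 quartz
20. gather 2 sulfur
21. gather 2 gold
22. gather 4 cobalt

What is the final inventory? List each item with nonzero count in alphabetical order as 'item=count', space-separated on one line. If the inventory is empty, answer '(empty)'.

Answer: cobalt=4 forge=2 gold=14 lever=12 plate=3 quartz=27 sulfur=2 tile=2

Derivation:
After 1 (gather 7 bone): bone=7
After 2 (craft tile): bone=4 tile=1
After 3 (gather 12 cobalt): bone=4 cobalt=12 tile=1
After 4 (gather 7 quartz): bone=4 cobalt=12 quartz=7 tile=1
After 5 (gather 12 quartz): bone=4 cobalt=12 quartz=19 tile=1
After 6 (craft forge): bone=2 cobalt=12 forge=1 quartz=19 tile=1
After 7 (gather 5 bone): bone=7 cobalt=12 forge=1 quartz=19 tile=1
After 8 (craft lever): bone=6 cobalt=12 forge=1 lever=3 quartz=19 tile=1
After 9 (craft tile): bone=3 cobalt=12 forge=1 lever=3 quartz=19 tile=2
After 10 (craft lever): bone=2 cobalt=12 forge=1 lever=6 quartz=19 tile=2
After 11 (craft plate): bone=2 cobalt=8 forge=1 lever=6 plate=1 quartz=19 tile=2
After 12 (craft lever): bone=1 cobalt=8 forge=1 lever=9 plate=1 quartz=19 tile=2
After 13 (craft plate): bone=1 cobalt=4 forge=1 lever=9 plate=2 quartz=19 tile=2
After 14 (craft plate): bone=1 forge=1 lever=9 plate=3 quartz=19 tile=2
After 15 (craft lever): forge=1 lever=12 plate=3 quartz=19 tile=2
After 16 (gather 12 gold): forge=1 gold=12 lever=12 plate=3 quartz=19 tile=2
After 17 (gather 2 bone): bone=2 forge=1 gold=12 lever=12 plate=3 quartz=19 tile=2
After 18 (craft forge): forge=2 gold=12 lever=12 plate=3 quartz=19 tile=2
After 19 (gather 8 quartz): forge=2 gold=12 lever=12 plate=3 quartz=27 tile=2
After 20 (gather 2 sulfur): forge=2 gold=12 lever=12 plate=3 quartz=27 sulfur=2 tile=2
After 21 (gather 2 gold): forge=2 gold=14 lever=12 plate=3 quartz=27 sulfur=2 tile=2
After 22 (gather 4 cobalt): cobalt=4 forge=2 gold=14 lever=12 plate=3 quartz=27 sulfur=2 tile=2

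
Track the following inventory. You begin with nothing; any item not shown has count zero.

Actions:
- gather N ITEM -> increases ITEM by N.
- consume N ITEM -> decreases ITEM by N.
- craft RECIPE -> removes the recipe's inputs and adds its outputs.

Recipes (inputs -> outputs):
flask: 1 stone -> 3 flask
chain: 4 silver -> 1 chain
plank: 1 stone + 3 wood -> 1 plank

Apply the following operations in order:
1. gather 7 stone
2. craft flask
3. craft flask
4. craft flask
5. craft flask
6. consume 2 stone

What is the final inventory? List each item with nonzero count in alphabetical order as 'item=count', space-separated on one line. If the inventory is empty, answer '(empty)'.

After 1 (gather 7 stone): stone=7
After 2 (craft flask): flask=3 stone=6
After 3 (craft flask): flask=6 stone=5
After 4 (craft flask): flask=9 stone=4
After 5 (craft flask): flask=12 stone=3
After 6 (consume 2 stone): flask=12 stone=1

Answer: flask=12 stone=1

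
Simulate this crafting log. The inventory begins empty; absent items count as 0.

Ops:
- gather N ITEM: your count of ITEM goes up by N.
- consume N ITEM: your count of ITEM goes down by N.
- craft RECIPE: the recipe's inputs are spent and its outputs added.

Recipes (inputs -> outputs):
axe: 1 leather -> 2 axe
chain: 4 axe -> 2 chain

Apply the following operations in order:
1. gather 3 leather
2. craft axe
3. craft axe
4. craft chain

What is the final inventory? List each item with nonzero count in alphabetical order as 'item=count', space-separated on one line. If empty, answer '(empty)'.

After 1 (gather 3 leather): leather=3
After 2 (craft axe): axe=2 leather=2
After 3 (craft axe): axe=4 leather=1
After 4 (craft chain): chain=2 leather=1

Answer: chain=2 leather=1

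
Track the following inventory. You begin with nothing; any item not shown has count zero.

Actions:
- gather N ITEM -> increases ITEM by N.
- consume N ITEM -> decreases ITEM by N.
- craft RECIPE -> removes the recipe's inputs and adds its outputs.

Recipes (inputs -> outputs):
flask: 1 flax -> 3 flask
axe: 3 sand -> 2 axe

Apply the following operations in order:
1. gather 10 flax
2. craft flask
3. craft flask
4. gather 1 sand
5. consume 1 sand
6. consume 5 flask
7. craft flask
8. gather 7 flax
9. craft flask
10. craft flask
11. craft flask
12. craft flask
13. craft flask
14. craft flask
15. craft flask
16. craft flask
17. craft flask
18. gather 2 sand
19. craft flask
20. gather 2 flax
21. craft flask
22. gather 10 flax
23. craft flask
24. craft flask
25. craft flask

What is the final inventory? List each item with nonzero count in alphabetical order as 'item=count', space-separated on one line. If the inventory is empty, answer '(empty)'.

After 1 (gather 10 flax): flax=10
After 2 (craft flask): flask=3 flax=9
After 3 (craft flask): flask=6 flax=8
After 4 (gather 1 sand): flask=6 flax=8 sand=1
After 5 (consume 1 sand): flask=6 flax=8
After 6 (consume 5 flask): flask=1 flax=8
After 7 (craft flask): flask=4 flax=7
After 8 (gather 7 flax): flask=4 flax=14
After 9 (craft flask): flask=7 flax=13
After 10 (craft flask): flask=10 flax=12
After 11 (craft flask): flask=13 flax=11
After 12 (craft flask): flask=16 flax=10
After 13 (craft flask): flask=19 flax=9
After 14 (craft flask): flask=22 flax=8
After 15 (craft flask): flask=25 flax=7
After 16 (craft flask): flask=28 flax=6
After 17 (craft flask): flask=31 flax=5
After 18 (gather 2 sand): flask=31 flax=5 sand=2
After 19 (craft flask): flask=34 flax=4 sand=2
After 20 (gather 2 flax): flask=34 flax=6 sand=2
After 21 (craft flask): flask=37 flax=5 sand=2
After 22 (gather 10 flax): flask=37 flax=15 sand=2
After 23 (craft flask): flask=40 flax=14 sand=2
After 24 (craft flask): flask=43 flax=13 sand=2
After 25 (craft flask): flask=46 flax=12 sand=2

Answer: flask=46 flax=12 sand=2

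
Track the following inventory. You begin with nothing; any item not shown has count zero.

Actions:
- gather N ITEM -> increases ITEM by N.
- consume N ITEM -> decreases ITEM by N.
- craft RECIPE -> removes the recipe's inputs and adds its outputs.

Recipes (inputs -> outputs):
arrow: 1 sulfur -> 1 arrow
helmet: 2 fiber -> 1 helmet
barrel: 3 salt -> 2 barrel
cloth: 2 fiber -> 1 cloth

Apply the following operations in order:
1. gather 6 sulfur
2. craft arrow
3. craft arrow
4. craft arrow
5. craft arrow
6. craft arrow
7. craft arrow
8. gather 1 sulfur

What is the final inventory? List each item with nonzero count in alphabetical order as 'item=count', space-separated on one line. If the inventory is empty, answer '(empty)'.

Answer: arrow=6 sulfur=1

Derivation:
After 1 (gather 6 sulfur): sulfur=6
After 2 (craft arrow): arrow=1 sulfur=5
After 3 (craft arrow): arrow=2 sulfur=4
After 4 (craft arrow): arrow=3 sulfur=3
After 5 (craft arrow): arrow=4 sulfur=2
After 6 (craft arrow): arrow=5 sulfur=1
After 7 (craft arrow): arrow=6
After 8 (gather 1 sulfur): arrow=6 sulfur=1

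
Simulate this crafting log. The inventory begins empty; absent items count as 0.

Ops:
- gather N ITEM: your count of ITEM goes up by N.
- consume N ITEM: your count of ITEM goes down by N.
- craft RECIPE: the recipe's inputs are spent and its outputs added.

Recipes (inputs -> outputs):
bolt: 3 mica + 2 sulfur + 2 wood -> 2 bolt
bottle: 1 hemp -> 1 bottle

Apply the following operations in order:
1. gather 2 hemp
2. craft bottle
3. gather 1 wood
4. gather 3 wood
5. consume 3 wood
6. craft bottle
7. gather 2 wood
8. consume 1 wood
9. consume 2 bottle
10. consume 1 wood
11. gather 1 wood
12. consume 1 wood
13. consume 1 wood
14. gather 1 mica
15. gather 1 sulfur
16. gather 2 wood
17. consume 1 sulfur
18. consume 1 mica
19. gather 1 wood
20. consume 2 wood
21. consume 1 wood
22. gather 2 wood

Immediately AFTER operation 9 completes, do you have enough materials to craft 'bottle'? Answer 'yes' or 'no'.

After 1 (gather 2 hemp): hemp=2
After 2 (craft bottle): bottle=1 hemp=1
After 3 (gather 1 wood): bottle=1 hemp=1 wood=1
After 4 (gather 3 wood): bottle=1 hemp=1 wood=4
After 5 (consume 3 wood): bottle=1 hemp=1 wood=1
After 6 (craft bottle): bottle=2 wood=1
After 7 (gather 2 wood): bottle=2 wood=3
After 8 (consume 1 wood): bottle=2 wood=2
After 9 (consume 2 bottle): wood=2

Answer: no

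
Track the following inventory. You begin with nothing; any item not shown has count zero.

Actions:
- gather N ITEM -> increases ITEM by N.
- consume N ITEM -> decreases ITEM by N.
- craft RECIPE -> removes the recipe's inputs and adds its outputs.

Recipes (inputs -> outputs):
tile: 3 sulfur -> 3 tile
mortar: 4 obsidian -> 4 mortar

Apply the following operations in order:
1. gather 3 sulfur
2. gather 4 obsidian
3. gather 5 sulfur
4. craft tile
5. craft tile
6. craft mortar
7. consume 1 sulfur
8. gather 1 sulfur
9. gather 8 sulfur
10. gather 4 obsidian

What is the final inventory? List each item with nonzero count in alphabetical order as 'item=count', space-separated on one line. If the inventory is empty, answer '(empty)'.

After 1 (gather 3 sulfur): sulfur=3
After 2 (gather 4 obsidian): obsidian=4 sulfur=3
After 3 (gather 5 sulfur): obsidian=4 sulfur=8
After 4 (craft tile): obsidian=4 sulfur=5 tile=3
After 5 (craft tile): obsidian=4 sulfur=2 tile=6
After 6 (craft mortar): mortar=4 sulfur=2 tile=6
After 7 (consume 1 sulfur): mortar=4 sulfur=1 tile=6
After 8 (gather 1 sulfur): mortar=4 sulfur=2 tile=6
After 9 (gather 8 sulfur): mortar=4 sulfur=10 tile=6
After 10 (gather 4 obsidian): mortar=4 obsidian=4 sulfur=10 tile=6

Answer: mortar=4 obsidian=4 sulfur=10 tile=6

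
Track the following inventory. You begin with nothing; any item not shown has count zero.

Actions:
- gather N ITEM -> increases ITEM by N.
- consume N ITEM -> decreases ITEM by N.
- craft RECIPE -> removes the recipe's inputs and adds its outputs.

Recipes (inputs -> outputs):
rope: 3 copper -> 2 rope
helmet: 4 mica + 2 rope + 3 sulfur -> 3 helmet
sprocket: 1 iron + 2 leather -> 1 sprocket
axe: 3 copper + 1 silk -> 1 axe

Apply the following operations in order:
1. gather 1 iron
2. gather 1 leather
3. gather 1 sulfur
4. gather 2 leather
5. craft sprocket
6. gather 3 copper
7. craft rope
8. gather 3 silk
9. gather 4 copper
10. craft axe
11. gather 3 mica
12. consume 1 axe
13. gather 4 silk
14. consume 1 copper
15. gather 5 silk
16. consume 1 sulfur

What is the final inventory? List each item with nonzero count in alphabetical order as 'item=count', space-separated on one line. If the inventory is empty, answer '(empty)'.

After 1 (gather 1 iron): iron=1
After 2 (gather 1 leather): iron=1 leather=1
After 3 (gather 1 sulfur): iron=1 leather=1 sulfur=1
After 4 (gather 2 leather): iron=1 leather=3 sulfur=1
After 5 (craft sprocket): leather=1 sprocket=1 sulfur=1
After 6 (gather 3 copper): copper=3 leather=1 sprocket=1 sulfur=1
After 7 (craft rope): leather=1 rope=2 sprocket=1 sulfur=1
After 8 (gather 3 silk): leather=1 rope=2 silk=3 sprocket=1 sulfur=1
After 9 (gather 4 copper): copper=4 leather=1 rope=2 silk=3 sprocket=1 sulfur=1
After 10 (craft axe): axe=1 copper=1 leather=1 rope=2 silk=2 sprocket=1 sulfur=1
After 11 (gather 3 mica): axe=1 copper=1 leather=1 mica=3 rope=2 silk=2 sprocket=1 sulfur=1
After 12 (consume 1 axe): copper=1 leather=1 mica=3 rope=2 silk=2 sprocket=1 sulfur=1
After 13 (gather 4 silk): copper=1 leather=1 mica=3 rope=2 silk=6 sprocket=1 sulfur=1
After 14 (consume 1 copper): leather=1 mica=3 rope=2 silk=6 sprocket=1 sulfur=1
After 15 (gather 5 silk): leather=1 mica=3 rope=2 silk=11 sprocket=1 sulfur=1
After 16 (consume 1 sulfur): leather=1 mica=3 rope=2 silk=11 sprocket=1

Answer: leather=1 mica=3 rope=2 silk=11 sprocket=1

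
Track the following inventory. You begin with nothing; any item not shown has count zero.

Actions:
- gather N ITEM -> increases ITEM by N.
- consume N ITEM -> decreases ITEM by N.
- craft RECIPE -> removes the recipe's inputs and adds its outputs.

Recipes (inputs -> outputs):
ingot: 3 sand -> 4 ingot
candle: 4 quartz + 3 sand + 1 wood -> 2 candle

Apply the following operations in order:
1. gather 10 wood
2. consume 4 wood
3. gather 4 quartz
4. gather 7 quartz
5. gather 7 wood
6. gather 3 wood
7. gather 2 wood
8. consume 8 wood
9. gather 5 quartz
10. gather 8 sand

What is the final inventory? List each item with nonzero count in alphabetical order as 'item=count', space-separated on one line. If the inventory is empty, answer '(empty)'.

Answer: quartz=16 sand=8 wood=10

Derivation:
After 1 (gather 10 wood): wood=10
After 2 (consume 4 wood): wood=6
After 3 (gather 4 quartz): quartz=4 wood=6
After 4 (gather 7 quartz): quartz=11 wood=6
After 5 (gather 7 wood): quartz=11 wood=13
After 6 (gather 3 wood): quartz=11 wood=16
After 7 (gather 2 wood): quartz=11 wood=18
After 8 (consume 8 wood): quartz=11 wood=10
After 9 (gather 5 quartz): quartz=16 wood=10
After 10 (gather 8 sand): quartz=16 sand=8 wood=10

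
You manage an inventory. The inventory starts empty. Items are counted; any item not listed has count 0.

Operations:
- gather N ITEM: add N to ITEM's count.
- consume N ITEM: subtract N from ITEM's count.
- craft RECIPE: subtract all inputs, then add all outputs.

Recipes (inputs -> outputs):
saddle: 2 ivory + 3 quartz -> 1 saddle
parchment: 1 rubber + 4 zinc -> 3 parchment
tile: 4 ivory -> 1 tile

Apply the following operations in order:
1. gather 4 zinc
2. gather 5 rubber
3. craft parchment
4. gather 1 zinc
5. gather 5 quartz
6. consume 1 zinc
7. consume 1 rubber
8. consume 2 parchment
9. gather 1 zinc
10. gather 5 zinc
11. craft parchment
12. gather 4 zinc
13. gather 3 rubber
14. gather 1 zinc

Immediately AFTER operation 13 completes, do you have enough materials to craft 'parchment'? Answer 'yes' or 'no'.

After 1 (gather 4 zinc): zinc=4
After 2 (gather 5 rubber): rubber=5 zinc=4
After 3 (craft parchment): parchment=3 rubber=4
After 4 (gather 1 zinc): parchment=3 rubber=4 zinc=1
After 5 (gather 5 quartz): parchment=3 quartz=5 rubber=4 zinc=1
After 6 (consume 1 zinc): parchment=3 quartz=5 rubber=4
After 7 (consume 1 rubber): parchment=3 quartz=5 rubber=3
After 8 (consume 2 parchment): parchment=1 quartz=5 rubber=3
After 9 (gather 1 zinc): parchment=1 quartz=5 rubber=3 zinc=1
After 10 (gather 5 zinc): parchment=1 quartz=5 rubber=3 zinc=6
After 11 (craft parchment): parchment=4 quartz=5 rubber=2 zinc=2
After 12 (gather 4 zinc): parchment=4 quartz=5 rubber=2 zinc=6
After 13 (gather 3 rubber): parchment=4 quartz=5 rubber=5 zinc=6

Answer: yes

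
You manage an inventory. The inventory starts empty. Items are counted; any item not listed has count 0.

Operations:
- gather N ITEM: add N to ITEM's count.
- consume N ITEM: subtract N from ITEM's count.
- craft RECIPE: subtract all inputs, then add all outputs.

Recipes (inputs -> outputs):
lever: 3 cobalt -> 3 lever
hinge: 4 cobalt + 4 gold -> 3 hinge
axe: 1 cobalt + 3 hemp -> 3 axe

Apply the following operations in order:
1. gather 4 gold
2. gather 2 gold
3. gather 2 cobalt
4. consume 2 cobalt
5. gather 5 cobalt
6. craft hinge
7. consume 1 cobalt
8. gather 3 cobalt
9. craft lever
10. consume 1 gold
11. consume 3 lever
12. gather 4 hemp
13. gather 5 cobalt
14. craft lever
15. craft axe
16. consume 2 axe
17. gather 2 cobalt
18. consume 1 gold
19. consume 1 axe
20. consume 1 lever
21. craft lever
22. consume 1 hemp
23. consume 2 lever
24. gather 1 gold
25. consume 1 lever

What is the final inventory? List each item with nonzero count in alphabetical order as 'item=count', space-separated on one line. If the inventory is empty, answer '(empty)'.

Answer: gold=1 hinge=3 lever=2

Derivation:
After 1 (gather 4 gold): gold=4
After 2 (gather 2 gold): gold=6
After 3 (gather 2 cobalt): cobalt=2 gold=6
After 4 (consume 2 cobalt): gold=6
After 5 (gather 5 cobalt): cobalt=5 gold=6
After 6 (craft hinge): cobalt=1 gold=2 hinge=3
After 7 (consume 1 cobalt): gold=2 hinge=3
After 8 (gather 3 cobalt): cobalt=3 gold=2 hinge=3
After 9 (craft lever): gold=2 hinge=3 lever=3
After 10 (consume 1 gold): gold=1 hinge=3 lever=3
After 11 (consume 3 lever): gold=1 hinge=3
After 12 (gather 4 hemp): gold=1 hemp=4 hinge=3
After 13 (gather 5 cobalt): cobalt=5 gold=1 hemp=4 hinge=3
After 14 (craft lever): cobalt=2 gold=1 hemp=4 hinge=3 lever=3
After 15 (craft axe): axe=3 cobalt=1 gold=1 hemp=1 hinge=3 lever=3
After 16 (consume 2 axe): axe=1 cobalt=1 gold=1 hemp=1 hinge=3 lever=3
After 17 (gather 2 cobalt): axe=1 cobalt=3 gold=1 hemp=1 hinge=3 lever=3
After 18 (consume 1 gold): axe=1 cobalt=3 hemp=1 hinge=3 lever=3
After 19 (consume 1 axe): cobalt=3 hemp=1 hinge=3 lever=3
After 20 (consume 1 lever): cobalt=3 hemp=1 hinge=3 lever=2
After 21 (craft lever): hemp=1 hinge=3 lever=5
After 22 (consume 1 hemp): hinge=3 lever=5
After 23 (consume 2 lever): hinge=3 lever=3
After 24 (gather 1 gold): gold=1 hinge=3 lever=3
After 25 (consume 1 lever): gold=1 hinge=3 lever=2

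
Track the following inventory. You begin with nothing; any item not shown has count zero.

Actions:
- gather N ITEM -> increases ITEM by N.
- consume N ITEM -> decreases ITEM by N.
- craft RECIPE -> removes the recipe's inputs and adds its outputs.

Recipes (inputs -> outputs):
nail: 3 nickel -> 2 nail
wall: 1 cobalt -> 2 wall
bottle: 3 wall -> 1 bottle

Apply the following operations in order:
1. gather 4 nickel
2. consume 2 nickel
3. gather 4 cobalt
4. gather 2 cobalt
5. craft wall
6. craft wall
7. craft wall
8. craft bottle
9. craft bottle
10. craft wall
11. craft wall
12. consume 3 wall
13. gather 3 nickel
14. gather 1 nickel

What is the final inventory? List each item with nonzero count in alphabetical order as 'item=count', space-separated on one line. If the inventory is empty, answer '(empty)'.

Answer: bottle=2 cobalt=1 nickel=6 wall=1

Derivation:
After 1 (gather 4 nickel): nickel=4
After 2 (consume 2 nickel): nickel=2
After 3 (gather 4 cobalt): cobalt=4 nickel=2
After 4 (gather 2 cobalt): cobalt=6 nickel=2
After 5 (craft wall): cobalt=5 nickel=2 wall=2
After 6 (craft wall): cobalt=4 nickel=2 wall=4
After 7 (craft wall): cobalt=3 nickel=2 wall=6
After 8 (craft bottle): bottle=1 cobalt=3 nickel=2 wall=3
After 9 (craft bottle): bottle=2 cobalt=3 nickel=2
After 10 (craft wall): bottle=2 cobalt=2 nickel=2 wall=2
After 11 (craft wall): bottle=2 cobalt=1 nickel=2 wall=4
After 12 (consume 3 wall): bottle=2 cobalt=1 nickel=2 wall=1
After 13 (gather 3 nickel): bottle=2 cobalt=1 nickel=5 wall=1
After 14 (gather 1 nickel): bottle=2 cobalt=1 nickel=6 wall=1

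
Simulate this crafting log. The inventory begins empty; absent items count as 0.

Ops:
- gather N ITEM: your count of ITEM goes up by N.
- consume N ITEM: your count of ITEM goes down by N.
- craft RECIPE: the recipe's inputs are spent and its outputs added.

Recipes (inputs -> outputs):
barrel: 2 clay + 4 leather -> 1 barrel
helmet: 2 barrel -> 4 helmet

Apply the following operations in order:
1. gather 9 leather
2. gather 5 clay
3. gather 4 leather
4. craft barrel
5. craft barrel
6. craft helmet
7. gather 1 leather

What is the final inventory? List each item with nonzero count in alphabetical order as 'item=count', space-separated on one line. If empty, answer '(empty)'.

Answer: clay=1 helmet=4 leather=6

Derivation:
After 1 (gather 9 leather): leather=9
After 2 (gather 5 clay): clay=5 leather=9
After 3 (gather 4 leather): clay=5 leather=13
After 4 (craft barrel): barrel=1 clay=3 leather=9
After 5 (craft barrel): barrel=2 clay=1 leather=5
After 6 (craft helmet): clay=1 helmet=4 leather=5
After 7 (gather 1 leather): clay=1 helmet=4 leather=6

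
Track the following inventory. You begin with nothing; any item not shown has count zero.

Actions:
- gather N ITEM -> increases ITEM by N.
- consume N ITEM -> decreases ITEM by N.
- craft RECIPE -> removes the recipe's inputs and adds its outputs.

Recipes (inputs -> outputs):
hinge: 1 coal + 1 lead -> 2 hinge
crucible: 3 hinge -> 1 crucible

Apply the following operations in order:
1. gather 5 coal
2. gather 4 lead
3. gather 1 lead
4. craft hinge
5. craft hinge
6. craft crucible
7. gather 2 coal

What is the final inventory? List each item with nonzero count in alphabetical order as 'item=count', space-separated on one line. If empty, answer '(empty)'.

Answer: coal=5 crucible=1 hinge=1 lead=3

Derivation:
After 1 (gather 5 coal): coal=5
After 2 (gather 4 lead): coal=5 lead=4
After 3 (gather 1 lead): coal=5 lead=5
After 4 (craft hinge): coal=4 hinge=2 lead=4
After 5 (craft hinge): coal=3 hinge=4 lead=3
After 6 (craft crucible): coal=3 crucible=1 hinge=1 lead=3
After 7 (gather 2 coal): coal=5 crucible=1 hinge=1 lead=3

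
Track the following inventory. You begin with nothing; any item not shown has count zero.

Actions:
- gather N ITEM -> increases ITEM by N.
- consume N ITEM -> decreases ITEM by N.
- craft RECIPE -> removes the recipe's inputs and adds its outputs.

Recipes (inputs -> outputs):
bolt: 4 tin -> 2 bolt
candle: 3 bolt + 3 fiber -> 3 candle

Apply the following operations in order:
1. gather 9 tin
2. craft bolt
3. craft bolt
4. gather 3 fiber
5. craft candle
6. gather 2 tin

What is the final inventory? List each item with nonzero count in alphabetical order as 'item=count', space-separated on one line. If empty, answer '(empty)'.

Answer: bolt=1 candle=3 tin=3

Derivation:
After 1 (gather 9 tin): tin=9
After 2 (craft bolt): bolt=2 tin=5
After 3 (craft bolt): bolt=4 tin=1
After 4 (gather 3 fiber): bolt=4 fiber=3 tin=1
After 5 (craft candle): bolt=1 candle=3 tin=1
After 6 (gather 2 tin): bolt=1 candle=3 tin=3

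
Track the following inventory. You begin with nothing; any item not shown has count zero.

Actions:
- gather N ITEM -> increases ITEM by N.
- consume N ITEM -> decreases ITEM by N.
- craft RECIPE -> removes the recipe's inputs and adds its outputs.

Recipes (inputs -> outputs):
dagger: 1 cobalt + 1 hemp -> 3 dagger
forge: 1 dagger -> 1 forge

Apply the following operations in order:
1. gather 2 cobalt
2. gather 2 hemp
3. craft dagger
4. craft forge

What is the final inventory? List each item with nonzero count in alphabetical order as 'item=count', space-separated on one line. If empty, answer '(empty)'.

After 1 (gather 2 cobalt): cobalt=2
After 2 (gather 2 hemp): cobalt=2 hemp=2
After 3 (craft dagger): cobalt=1 dagger=3 hemp=1
After 4 (craft forge): cobalt=1 dagger=2 forge=1 hemp=1

Answer: cobalt=1 dagger=2 forge=1 hemp=1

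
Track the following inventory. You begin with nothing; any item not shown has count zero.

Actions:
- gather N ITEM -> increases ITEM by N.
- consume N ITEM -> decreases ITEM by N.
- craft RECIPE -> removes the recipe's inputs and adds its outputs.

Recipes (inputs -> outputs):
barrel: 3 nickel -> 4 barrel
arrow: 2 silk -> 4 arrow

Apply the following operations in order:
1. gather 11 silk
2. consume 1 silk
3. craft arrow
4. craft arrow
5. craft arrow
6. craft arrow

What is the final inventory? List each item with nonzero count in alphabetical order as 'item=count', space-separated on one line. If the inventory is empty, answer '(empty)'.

After 1 (gather 11 silk): silk=11
After 2 (consume 1 silk): silk=10
After 3 (craft arrow): arrow=4 silk=8
After 4 (craft arrow): arrow=8 silk=6
After 5 (craft arrow): arrow=12 silk=4
After 6 (craft arrow): arrow=16 silk=2

Answer: arrow=16 silk=2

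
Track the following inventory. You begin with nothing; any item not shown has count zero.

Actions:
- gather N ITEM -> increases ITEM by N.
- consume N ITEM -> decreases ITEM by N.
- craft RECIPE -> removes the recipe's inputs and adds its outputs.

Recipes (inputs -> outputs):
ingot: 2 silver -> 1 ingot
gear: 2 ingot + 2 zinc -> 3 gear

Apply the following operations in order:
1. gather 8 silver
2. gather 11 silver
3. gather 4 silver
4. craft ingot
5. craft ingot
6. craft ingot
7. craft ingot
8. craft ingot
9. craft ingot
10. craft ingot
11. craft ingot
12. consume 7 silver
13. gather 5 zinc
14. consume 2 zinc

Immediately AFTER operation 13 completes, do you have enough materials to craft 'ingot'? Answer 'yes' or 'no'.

Answer: no

Derivation:
After 1 (gather 8 silver): silver=8
After 2 (gather 11 silver): silver=19
After 3 (gather 4 silver): silver=23
After 4 (craft ingot): ingot=1 silver=21
After 5 (craft ingot): ingot=2 silver=19
After 6 (craft ingot): ingot=3 silver=17
After 7 (craft ingot): ingot=4 silver=15
After 8 (craft ingot): ingot=5 silver=13
After 9 (craft ingot): ingot=6 silver=11
After 10 (craft ingot): ingot=7 silver=9
After 11 (craft ingot): ingot=8 silver=7
After 12 (consume 7 silver): ingot=8
After 13 (gather 5 zinc): ingot=8 zinc=5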